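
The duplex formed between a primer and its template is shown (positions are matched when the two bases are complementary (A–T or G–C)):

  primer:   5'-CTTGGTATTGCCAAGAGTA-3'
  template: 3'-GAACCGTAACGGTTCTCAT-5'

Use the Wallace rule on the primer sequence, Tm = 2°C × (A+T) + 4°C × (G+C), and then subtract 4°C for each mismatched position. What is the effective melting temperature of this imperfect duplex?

50°C

Primer base counts: A=5, T=6, G=5, C=3 → A+T=11, G+C=8
Perfect-match Tm = 2(11) + 4(8) = 22 + 32 = 54°C
Mismatches (positions where the bases are not complementary): 1 (at position 6)
Effective Tm = 54 − 1×4 = 54 − 4 = 50°C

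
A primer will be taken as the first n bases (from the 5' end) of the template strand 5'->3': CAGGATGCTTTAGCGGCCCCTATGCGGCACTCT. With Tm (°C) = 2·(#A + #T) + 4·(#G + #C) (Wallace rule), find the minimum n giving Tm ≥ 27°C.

First 8 bases: CAGGATGC → Tm = 26°C (< 27°C)
First 9 bases: CAGGATGCT → Tm = 28°C (≥ 27°C)
Each additional base adds 2°C (A/T) or 4°C (G/C), so Tm is non-decreasing in n; n = 9 is the first length to reach 27°C.

n = 9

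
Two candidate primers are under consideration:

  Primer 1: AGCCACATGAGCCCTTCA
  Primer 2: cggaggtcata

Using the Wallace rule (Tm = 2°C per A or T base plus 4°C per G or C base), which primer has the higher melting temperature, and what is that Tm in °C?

Primer 1, 56°C

Primer 1: A+T=8, G+C=10 → Tm = 2(8)+4(10) = 56°C
Primer 2: A+T=5, G+C=6 → Tm = 2(5)+4(6) = 34°C
56°C vs 34°C → primer 1 is higher.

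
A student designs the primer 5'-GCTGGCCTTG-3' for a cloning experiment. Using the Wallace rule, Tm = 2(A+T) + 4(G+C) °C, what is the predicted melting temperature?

Counting bases: C=3, A=0, G=4, T=3
AT pairs contribute 3, GC pairs contribute 7.
Tm = 2×3 + 4×7 = 34°C

34°C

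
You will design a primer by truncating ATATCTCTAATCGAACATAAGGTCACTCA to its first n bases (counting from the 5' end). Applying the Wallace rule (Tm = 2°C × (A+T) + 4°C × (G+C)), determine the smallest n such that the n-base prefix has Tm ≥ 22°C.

n = 9

First 8 bases: ATATCTCT → Tm = 20°C (< 22°C)
First 9 bases: ATATCTCTA → Tm = 22°C (≥ 22°C)
Since every base adds ≥2°C, Tm only increases with n, so the threshold is first crossed at n = 9.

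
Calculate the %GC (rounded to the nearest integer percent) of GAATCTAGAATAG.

31%

Counting bases: T=3, C=1, A=6, G=3
G+C = 3 + 1 = 4 out of 13 bases
%GC = 4/13 × 100 = 30.77% ≈ 31%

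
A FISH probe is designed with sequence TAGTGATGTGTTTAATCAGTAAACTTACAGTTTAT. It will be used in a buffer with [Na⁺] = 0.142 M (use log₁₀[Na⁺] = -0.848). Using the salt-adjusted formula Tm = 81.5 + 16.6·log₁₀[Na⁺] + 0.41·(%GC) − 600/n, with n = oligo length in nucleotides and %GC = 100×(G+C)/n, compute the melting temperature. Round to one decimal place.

60.8°C

Length n = 35. Counting bases: C=3, T=15, A=11, G=6
G+C = 9, so %GC = 9/35 × 100 = 25.714%
Salt term: 16.6 × (-0.848) = -14.077
GC term: 0.41 × 25.714 = 10.543; length term: −600/35 = −17.143
Tm = 81.5 + (-14.077) + 10.543 − 17.143 = 60.823 → 60.8°C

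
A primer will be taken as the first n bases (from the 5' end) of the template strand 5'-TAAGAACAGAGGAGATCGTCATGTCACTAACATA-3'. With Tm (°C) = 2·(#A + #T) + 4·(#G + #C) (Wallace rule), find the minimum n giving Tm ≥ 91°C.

n = 33

First 32 bases: TAAGAACAGAGGAGATCGTCATGTCACTAACA → Tm = 90°C (< 91°C)
First 33 bases: TAAGAACAGAGGAGATCGTCATGTCACTAACAT → Tm = 92°C (≥ 91°C)
Each additional base adds 2°C (A/T) or 4°C (G/C), so Tm is non-decreasing in n; n = 33 is the first length to reach 91°C.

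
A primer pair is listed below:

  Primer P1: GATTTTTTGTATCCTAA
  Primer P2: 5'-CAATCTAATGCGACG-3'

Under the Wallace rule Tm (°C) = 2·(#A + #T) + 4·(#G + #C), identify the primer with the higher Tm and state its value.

Primer P2, 44°C

Primer P1: A+T=13, G+C=4 → Tm = 2(13)+4(4) = 42°C
Primer P2: A+T=8, G+C=7 → Tm = 2(8)+4(7) = 44°C
42°C vs 44°C → primer P2 is higher.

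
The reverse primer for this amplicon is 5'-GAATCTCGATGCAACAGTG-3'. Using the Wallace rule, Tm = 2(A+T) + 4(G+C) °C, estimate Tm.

56°C

C=4, T=4, G=5, A=6
So N_AT = 10 and N_GC = 9.
Tm = 2×10 + 4×9 = 56°C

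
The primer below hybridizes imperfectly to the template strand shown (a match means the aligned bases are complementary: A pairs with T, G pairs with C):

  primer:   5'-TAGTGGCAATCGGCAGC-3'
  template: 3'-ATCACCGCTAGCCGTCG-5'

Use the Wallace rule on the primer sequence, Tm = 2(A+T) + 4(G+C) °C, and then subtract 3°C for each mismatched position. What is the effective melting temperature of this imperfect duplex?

Primer base counts: A=4, T=3, G=6, C=4 → A+T=7, G+C=10
Perfect-match Tm = 2(7) + 4(10) = 14 + 40 = 54°C
Mismatches (positions where the bases are not complementary): 1 (at position 8)
Effective Tm = 54 − 1×3 = 54 − 3 = 51°C

51°C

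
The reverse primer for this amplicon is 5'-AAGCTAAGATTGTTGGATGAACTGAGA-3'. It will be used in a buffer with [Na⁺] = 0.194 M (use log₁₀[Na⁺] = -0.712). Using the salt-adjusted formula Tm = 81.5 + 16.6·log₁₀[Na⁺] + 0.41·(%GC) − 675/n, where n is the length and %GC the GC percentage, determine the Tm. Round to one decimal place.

Length n = 27. Scanning the sequence gives C=2, G=8, A=10, T=7.
G+C = 10, so %GC = 10/27 × 100 = 37.037%
Salt term: 16.6 × (-0.712) = -11.819
GC term: 0.41 × 37.037 = 15.185; length term: −675/27 = −25
Tm = 81.5 + (-11.819) + 15.185 − 25 = 59.866 → 59.9°C

59.9°C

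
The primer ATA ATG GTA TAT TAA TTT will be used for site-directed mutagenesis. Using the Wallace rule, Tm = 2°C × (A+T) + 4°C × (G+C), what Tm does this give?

40°C

Counting bases: C=0, T=9, G=2, A=7
So N_AT = 16 and N_GC = 2.
Tm = 2(16) + 4(2) = 32 + 8 = 40°C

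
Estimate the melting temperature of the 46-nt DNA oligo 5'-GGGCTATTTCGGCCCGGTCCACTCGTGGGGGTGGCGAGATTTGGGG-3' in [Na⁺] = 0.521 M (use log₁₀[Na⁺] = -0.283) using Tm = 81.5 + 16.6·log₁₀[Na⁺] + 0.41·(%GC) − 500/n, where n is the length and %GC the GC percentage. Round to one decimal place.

93.6°C

Length n = 46. G=21, T=11, A=4, C=10
G+C = 31, so %GC = 31/46 × 100 = 67.391%
Salt term: 16.6 × (-0.283) = -4.698
GC term: 0.41 × 67.391 = 27.63; length term: −500/46 = −10.87
Tm = 81.5 + (-4.698) + 27.63 − 10.87 = 93.562 → 93.6°C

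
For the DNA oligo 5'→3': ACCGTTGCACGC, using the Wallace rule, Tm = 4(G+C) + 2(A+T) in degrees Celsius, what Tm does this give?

40°C

Base counts: T=2, A=2, G=3, C=5
So N_AT = 4 and N_GC = 8.
Tm = 2×4 + 4×8 = 40°C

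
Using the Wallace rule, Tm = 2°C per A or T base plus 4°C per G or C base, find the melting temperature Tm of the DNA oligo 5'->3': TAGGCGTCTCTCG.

Counting bases: C=4, A=1, T=4, G=4
So N_AT = 5 and N_GC = 8.
Tm = 2×5 + 4×8 = 42°C

42°C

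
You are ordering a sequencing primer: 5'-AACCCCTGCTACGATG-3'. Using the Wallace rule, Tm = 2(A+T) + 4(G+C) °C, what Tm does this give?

Scanning the sequence gives G=3, T=3, C=6, A=4.
A+T = 7, G+C = 9
Tm = 2×7 + 4×9 = 50°C

50°C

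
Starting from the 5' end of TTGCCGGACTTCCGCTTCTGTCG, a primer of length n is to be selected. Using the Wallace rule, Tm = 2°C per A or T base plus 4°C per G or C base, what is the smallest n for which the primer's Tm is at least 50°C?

n = 15

First 14 bases: TTGCCGGACTTCCG → Tm = 46°C (< 50°C)
First 15 bases: TTGCCGGACTTCCGC → Tm = 50°C (≥ 50°C)
Since every base adds ≥2°C, Tm only increases with n, so the threshold is first crossed at n = 15.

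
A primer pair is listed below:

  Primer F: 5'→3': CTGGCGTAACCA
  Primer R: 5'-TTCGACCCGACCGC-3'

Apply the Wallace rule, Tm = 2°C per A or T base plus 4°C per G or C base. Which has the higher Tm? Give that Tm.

Primer R, 48°C

Primer F: A+T=5, G+C=7 → Tm = 2(5)+4(7) = 38°C
Primer R: A+T=4, G+C=10 → Tm = 2(4)+4(10) = 48°C
38°C vs 48°C → primer R is higher.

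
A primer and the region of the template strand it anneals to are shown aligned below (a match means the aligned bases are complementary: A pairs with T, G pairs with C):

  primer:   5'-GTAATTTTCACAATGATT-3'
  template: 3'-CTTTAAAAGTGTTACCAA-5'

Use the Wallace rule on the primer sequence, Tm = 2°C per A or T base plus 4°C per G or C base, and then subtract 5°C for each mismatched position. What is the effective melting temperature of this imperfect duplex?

34°C

Primer base counts: A=6, T=8, G=2, C=2 → A+T=14, G+C=4
Perfect-match Tm = 2(14) + 4(4) = 28 + 16 = 44°C
Mismatches (positions where the bases are not complementary): 2 (at positions 2, 16)
Effective Tm = 44 − 2×5 = 44 − 10 = 34°C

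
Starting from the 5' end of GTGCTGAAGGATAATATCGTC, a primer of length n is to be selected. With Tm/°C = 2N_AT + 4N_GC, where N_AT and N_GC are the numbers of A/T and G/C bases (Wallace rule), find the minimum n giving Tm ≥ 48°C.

n = 18

First 17 bases: GTGCTGAAGGATAATAT → Tm = 46°C (< 48°C)
First 18 bases: GTGCTGAAGGATAATATC → Tm = 50°C (≥ 48°C)
Each additional base adds 2°C (A/T) or 4°C (G/C), so Tm is non-decreasing in n; n = 18 is the first length to reach 48°C.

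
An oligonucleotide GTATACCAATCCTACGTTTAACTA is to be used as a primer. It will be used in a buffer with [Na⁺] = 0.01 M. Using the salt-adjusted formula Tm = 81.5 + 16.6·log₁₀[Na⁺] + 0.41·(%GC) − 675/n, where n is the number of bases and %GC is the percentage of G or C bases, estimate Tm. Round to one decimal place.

Length n = 24. Base counts: G=2, C=6, A=8, T=8
G+C = 8, so %GC = 8/24 × 100 = 33.333%
Salt term: 16.6 × (-2) = -33.2
GC term: 0.41 × 33.333 = 13.667; length term: −675/24 = −28.125
Tm = 81.5 + (-33.2) + 13.667 − 28.125 = 33.842 → 33.8°C

33.8°C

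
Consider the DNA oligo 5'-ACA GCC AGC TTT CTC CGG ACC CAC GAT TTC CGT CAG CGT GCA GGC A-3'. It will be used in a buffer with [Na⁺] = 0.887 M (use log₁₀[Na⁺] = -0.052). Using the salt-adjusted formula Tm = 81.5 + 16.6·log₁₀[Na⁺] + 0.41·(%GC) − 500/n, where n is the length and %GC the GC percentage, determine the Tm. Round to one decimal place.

94.7°C

Length n = 46. Base counts: C=17, G=11, T=9, A=9
G+C = 28, so %GC = 28/46 × 100 = 60.87%
Salt term: 16.6 × (-0.052) = -0.863
GC term: 0.41 × 60.87 = 24.957; length term: −500/46 = −10.87
Tm = 81.5 + (-0.863) + 24.957 − 10.87 = 94.724 → 94.7°C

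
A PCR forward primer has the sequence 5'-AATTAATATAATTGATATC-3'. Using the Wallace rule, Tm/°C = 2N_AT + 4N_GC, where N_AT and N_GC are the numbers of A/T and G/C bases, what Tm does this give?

Base counts: T=8, G=1, C=1, A=9
A+T = 17, G+C = 2
Tm = 2×17 + 4×2 = 42°C

42°C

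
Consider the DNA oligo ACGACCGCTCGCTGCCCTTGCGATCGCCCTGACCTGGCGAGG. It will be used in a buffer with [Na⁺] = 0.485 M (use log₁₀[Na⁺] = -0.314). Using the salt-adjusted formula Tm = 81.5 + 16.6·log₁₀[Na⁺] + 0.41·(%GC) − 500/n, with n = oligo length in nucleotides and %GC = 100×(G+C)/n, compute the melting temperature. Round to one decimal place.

Length n = 42. Base counts: A=5, C=17, G=13, T=7
G+C = 30, so %GC = 30/42 × 100 = 71.429%
Salt term: 16.6 × (-0.314) = -5.212
GC term: 0.41 × 71.429 = 29.286; length term: −500/42 = −11.905
Tm = 81.5 + (-5.212) + 29.286 − 11.905 = 93.669 → 93.7°C

93.7°C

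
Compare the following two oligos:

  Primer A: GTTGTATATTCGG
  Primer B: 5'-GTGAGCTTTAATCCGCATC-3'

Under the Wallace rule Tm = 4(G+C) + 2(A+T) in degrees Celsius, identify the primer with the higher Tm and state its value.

Primer B, 56°C

Primer A: A+T=8, G+C=5 → Tm = 2(8)+4(5) = 36°C
Primer B: A+T=10, G+C=9 → Tm = 2(10)+4(9) = 56°C
36°C vs 56°C → primer B is higher.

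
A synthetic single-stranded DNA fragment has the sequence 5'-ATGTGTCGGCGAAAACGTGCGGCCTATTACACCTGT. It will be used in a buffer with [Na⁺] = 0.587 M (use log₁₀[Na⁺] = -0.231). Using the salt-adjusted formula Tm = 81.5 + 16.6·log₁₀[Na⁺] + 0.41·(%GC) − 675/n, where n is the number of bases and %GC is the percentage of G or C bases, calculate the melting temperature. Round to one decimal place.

80.6°C

Length n = 36. Base counts: C=9, A=8, G=10, T=9
G+C = 19, so %GC = 19/36 × 100 = 52.778%
Salt term: 16.6 × (-0.231) = -3.835
GC term: 0.41 × 52.778 = 21.639; length term: −675/36 = −18.75
Tm = 81.5 + (-3.835) + 21.639 − 18.75 = 80.554 → 80.6°C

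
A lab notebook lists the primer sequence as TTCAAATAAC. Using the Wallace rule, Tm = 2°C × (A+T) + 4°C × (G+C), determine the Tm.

24°C

A=5, C=2, T=3, G=0
A+T = 8, G+C = 2
Tm = 2(8) + 4(2) = 16 + 8 = 24°C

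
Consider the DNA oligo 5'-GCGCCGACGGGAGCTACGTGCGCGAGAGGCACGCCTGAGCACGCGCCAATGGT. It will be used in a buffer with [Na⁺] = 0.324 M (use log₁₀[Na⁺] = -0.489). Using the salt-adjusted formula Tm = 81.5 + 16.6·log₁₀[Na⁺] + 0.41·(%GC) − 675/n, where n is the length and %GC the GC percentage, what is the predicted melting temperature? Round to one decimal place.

Length n = 53. Base counts: C=17, T=5, A=10, G=21
G+C = 38, so %GC = 38/53 × 100 = 71.698%
Salt term: 16.6 × (-0.489) = -8.117
GC term: 0.41 × 71.698 = 29.396; length term: −675/53 = −12.736
Tm = 81.5 + (-8.117) + 29.396 − 12.736 = 90.043 → 90.0°C

90.0°C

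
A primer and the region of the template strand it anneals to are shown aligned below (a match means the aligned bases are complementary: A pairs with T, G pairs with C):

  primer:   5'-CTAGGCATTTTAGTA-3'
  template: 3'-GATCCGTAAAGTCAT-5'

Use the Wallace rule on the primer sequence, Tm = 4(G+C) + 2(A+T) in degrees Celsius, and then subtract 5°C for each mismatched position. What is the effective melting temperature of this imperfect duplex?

35°C

Primer base counts: A=4, T=6, G=3, C=2 → A+T=10, G+C=5
Perfect-match Tm = 2(10) + 4(5) = 20 + 20 = 40°C
Mismatches (positions where the bases are not complementary): 1 (at position 11)
Effective Tm = 40 − 1×5 = 40 − 5 = 35°C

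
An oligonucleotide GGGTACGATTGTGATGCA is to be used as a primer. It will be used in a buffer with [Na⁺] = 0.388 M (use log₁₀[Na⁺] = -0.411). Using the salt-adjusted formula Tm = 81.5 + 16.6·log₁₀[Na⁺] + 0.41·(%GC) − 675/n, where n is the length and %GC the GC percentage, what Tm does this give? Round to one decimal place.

Length n = 18. Scanning the sequence gives T=5, A=4, G=7, C=2.
G+C = 9, so %GC = 9/18 × 100 = 50%
Salt term: 16.6 × (-0.411) = -6.823
GC term: 0.41 × 50 = 20.5; length term: −675/18 = −37.5
Tm = 81.5 + (-6.823) + 20.5 − 37.5 = 57.677 → 57.7°C

57.7°C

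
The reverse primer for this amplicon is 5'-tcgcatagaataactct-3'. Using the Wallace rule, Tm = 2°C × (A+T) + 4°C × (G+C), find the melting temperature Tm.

Scanning the sequence gives G=2, T=5, C=4, A=6.
A+T = 11, G+C = 6
Tm = 4·6 + 2·11 = 24 + 22 = 46°C

46°C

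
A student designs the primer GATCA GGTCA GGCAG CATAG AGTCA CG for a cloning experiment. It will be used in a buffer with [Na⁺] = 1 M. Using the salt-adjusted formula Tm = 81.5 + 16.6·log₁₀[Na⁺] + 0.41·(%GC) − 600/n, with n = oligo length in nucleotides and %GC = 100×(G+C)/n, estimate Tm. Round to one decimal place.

Length n = 27. Base counts: A=8, G=9, C=6, T=4
G+C = 15, so %GC = 15/27 × 100 = 55.556%
Salt term: 16.6 × (0) = 0
GC term: 0.41 × 55.556 = 22.778; length term: −600/27 = −22.222
Tm = 81.5 + (0) + 22.778 − 22.222 = 82.056 → 82.1°C

82.1°C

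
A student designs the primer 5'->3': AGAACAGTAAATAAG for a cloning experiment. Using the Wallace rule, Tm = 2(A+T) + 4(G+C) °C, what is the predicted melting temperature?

38°C

Counting bases: C=1, A=9, G=3, T=2
So N_AT = 11 and N_GC = 4.
Tm = 4·4 + 2·11 = 16 + 22 = 38°C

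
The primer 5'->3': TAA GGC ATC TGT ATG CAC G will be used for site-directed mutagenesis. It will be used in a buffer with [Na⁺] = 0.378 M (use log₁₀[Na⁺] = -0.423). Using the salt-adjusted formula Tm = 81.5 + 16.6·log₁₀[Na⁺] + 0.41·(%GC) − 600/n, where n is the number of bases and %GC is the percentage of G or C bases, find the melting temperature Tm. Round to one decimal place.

62.3°C

Length n = 19. Base counts: T=5, C=4, G=5, A=5
G+C = 9, so %GC = 9/19 × 100 = 47.368%
Salt term: 16.6 × (-0.423) = -7.022
GC term: 0.41 × 47.368 = 19.421; length term: −600/19 = −31.579
Tm = 81.5 + (-7.022) + 19.421 − 31.579 = 62.32 → 62.3°C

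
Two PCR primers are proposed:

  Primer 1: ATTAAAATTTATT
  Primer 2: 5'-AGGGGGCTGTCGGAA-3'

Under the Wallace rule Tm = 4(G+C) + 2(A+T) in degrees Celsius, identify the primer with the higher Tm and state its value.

Primer 2, 50°C

Primer 1: A+T=13, G+C=0 → Tm = 2(13)+4(0) = 26°C
Primer 2: A+T=5, G+C=10 → Tm = 2(5)+4(10) = 50°C
26°C vs 50°C → primer 2 is higher.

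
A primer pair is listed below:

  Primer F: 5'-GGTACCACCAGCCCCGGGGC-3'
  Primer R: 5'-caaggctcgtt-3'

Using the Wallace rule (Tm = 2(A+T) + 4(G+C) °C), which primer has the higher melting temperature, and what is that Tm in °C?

Primer F: A+T=4, G+C=16 → Tm = 2(4)+4(16) = 72°C
Primer R: A+T=5, G+C=6 → Tm = 2(5)+4(6) = 34°C
72°C vs 34°C → primer F is higher.

Primer F, 72°C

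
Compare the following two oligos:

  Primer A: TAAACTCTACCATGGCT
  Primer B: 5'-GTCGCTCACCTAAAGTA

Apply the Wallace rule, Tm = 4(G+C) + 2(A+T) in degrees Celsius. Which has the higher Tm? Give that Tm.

Primer B, 50°C

Primer A: A+T=10, G+C=7 → Tm = 2(10)+4(7) = 48°C
Primer B: A+T=9, G+C=8 → Tm = 2(9)+4(8) = 50°C
48°C vs 50°C → primer B is higher.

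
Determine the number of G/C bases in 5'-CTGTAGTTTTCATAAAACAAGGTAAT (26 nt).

T=9, A=10, C=3, G=4
Total G or C: 4 + 3 = 7

7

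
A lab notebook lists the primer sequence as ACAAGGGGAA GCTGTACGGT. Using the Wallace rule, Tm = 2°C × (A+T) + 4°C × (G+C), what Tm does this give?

62°C

Counting bases: T=3, G=8, A=6, C=3
AT pairs contribute 9, GC pairs contribute 11.
Tm = 2(9) + 4(11) = 18 + 44 = 62°C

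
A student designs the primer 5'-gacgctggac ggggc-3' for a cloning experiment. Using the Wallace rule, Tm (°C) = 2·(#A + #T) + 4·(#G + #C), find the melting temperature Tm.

54°C

Base counts: T=1, A=2, G=8, C=4
So N_AT = 3 and N_GC = 12.
Tm = 2(3) + 4(12) = 6 + 48 = 54°C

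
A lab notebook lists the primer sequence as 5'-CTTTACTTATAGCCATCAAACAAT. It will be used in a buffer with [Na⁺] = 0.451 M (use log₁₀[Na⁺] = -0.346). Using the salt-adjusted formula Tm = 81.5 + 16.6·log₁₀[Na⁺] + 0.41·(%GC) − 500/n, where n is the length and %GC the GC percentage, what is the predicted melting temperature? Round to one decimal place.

Length n = 24. Scanning the sequence gives G=1, T=8, C=6, A=9.
G+C = 7, so %GC = 7/24 × 100 = 29.167%
Salt term: 16.6 × (-0.346) = -5.744
GC term: 0.41 × 29.167 = 11.958; length term: −500/24 = −20.833
Tm = 81.5 + (-5.744) + 11.958 − 20.833 = 66.881 → 66.9°C

66.9°C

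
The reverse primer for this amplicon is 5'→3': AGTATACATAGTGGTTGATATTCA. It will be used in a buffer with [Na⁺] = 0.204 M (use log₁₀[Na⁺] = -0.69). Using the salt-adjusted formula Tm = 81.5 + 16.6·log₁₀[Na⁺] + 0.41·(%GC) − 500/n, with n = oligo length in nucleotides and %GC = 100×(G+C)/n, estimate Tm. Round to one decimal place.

61.2°C

Length n = 24. C=2, T=9, G=5, A=8
G+C = 7, so %GC = 7/24 × 100 = 29.167%
Salt term: 16.6 × (-0.69) = -11.454
GC term: 0.41 × 29.167 = 11.958; length term: −500/24 = −20.833
Tm = 81.5 + (-11.454) + 11.958 − 20.833 = 61.171 → 61.2°C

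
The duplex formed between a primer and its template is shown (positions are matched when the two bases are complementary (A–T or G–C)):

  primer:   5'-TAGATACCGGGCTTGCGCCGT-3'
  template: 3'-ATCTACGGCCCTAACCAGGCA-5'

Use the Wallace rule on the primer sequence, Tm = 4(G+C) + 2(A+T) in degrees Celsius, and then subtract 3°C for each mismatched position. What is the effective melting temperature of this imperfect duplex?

Primer base counts: A=3, T=5, G=7, C=6 → A+T=8, G+C=13
Perfect-match Tm = 2(8) + 4(13) = 16 + 52 = 68°C
Mismatches (positions where the bases are not complementary): 4 (at positions 6, 12, 16, 17)
Effective Tm = 68 − 4×3 = 68 − 12 = 56°C

56°C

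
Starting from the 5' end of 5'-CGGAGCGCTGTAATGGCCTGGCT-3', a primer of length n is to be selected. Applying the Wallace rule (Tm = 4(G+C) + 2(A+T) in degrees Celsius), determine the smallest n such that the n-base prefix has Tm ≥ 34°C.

n = 10

First 9 bases: CGGAGCGCT → Tm = 32°C (< 34°C)
First 10 bases: CGGAGCGCTG → Tm = 36°C (≥ 34°C)
Since every base adds ≥2°C, Tm only increases with n, so the threshold is first crossed at n = 10.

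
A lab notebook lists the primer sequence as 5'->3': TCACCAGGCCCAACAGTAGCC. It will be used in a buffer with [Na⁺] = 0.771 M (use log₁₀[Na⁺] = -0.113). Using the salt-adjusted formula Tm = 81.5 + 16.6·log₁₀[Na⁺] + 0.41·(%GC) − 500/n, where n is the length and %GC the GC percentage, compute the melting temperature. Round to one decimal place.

81.2°C

Length n = 21. Counting bases: G=4, C=9, T=2, A=6
G+C = 13, so %GC = 13/21 × 100 = 61.905%
Salt term: 16.6 × (-0.113) = -1.876
GC term: 0.41 × 61.905 = 25.381; length term: −500/21 = −23.81
Tm = 81.5 + (-1.876) + 25.381 − 23.81 = 81.195 → 81.2°C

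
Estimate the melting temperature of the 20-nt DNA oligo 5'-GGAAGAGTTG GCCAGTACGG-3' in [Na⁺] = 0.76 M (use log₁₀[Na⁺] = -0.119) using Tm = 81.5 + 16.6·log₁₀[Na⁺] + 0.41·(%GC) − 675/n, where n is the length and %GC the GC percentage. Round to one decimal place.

70.4°C

Length n = 20. Counting bases: G=9, A=5, T=3, C=3
G+C = 12, so %GC = 12/20 × 100 = 60%
Salt term: 16.6 × (-0.119) = -1.975
GC term: 0.41 × 60 = 24.6; length term: −675/20 = −33.75
Tm = 81.5 + (-1.975) + 24.6 − 33.75 = 70.375 → 70.4°C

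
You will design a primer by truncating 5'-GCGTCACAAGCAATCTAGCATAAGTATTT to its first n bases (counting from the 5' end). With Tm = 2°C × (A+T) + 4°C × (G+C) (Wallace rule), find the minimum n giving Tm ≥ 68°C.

n = 24

First 23 bases: GCGTCACAAGCAATCTAGCATAA → Tm = 66°C (< 68°C)
First 24 bases: GCGTCACAAGCAATCTAGCATAAG → Tm = 70°C (≥ 68°C)
Since every base adds ≥2°C, Tm only increases with n, so the threshold is first crossed at n = 24.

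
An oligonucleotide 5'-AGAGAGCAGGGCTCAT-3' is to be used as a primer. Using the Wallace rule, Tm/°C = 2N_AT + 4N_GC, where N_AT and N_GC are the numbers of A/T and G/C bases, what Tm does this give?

Base counts: A=5, T=2, G=6, C=3
So N_AT = 7 and N_GC = 9.
Tm = 4·9 + 2·7 = 36 + 14 = 50°C

50°C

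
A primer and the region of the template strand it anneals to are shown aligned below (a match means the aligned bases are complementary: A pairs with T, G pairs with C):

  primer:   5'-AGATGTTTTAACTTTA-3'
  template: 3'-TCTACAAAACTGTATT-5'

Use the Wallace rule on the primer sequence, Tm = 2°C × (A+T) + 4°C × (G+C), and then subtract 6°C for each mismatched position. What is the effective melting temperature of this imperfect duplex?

Primer base counts: A=5, T=8, G=2, C=1 → A+T=13, G+C=3
Perfect-match Tm = 2(13) + 4(3) = 26 + 12 = 38°C
Mismatches (positions where the bases are not complementary): 3 (at positions 10, 13, 15)
Effective Tm = 38 − 3×6 = 38 − 18 = 20°C

20°C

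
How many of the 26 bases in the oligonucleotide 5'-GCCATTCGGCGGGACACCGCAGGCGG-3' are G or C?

20

Counting bases: A=4, T=2, C=9, G=11
G+C = 11 + 9 = 20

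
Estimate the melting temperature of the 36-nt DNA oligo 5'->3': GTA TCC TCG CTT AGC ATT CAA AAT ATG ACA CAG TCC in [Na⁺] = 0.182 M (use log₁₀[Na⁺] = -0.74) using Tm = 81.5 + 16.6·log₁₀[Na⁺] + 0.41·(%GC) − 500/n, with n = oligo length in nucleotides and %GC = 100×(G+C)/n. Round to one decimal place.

72.4°C

Length n = 36. Scanning the sequence gives C=10, A=11, T=10, G=5.
G+C = 15, so %GC = 15/36 × 100 = 41.667%
Salt term: 16.6 × (-0.74) = -12.284
GC term: 0.41 × 41.667 = 17.083; length term: −500/36 = −13.889
Tm = 81.5 + (-12.284) + 17.083 − 13.889 = 72.41 → 72.4°C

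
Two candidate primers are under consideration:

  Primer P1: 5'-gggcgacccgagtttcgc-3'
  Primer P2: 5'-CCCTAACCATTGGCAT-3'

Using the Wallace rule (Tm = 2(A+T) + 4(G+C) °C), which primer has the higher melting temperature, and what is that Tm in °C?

Primer P1, 62°C

Primer P1: A+T=5, G+C=13 → Tm = 2(5)+4(13) = 62°C
Primer P2: A+T=8, G+C=8 → Tm = 2(8)+4(8) = 48°C
62°C vs 48°C → primer P1 is higher.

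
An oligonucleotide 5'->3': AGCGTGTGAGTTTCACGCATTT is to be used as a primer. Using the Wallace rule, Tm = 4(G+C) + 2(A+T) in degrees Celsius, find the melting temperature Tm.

Base counts: G=6, T=8, C=4, A=4
AT pairs contribute 12, GC pairs contribute 10.
Tm = 4·10 + 2·12 = 40 + 24 = 64°C

64°C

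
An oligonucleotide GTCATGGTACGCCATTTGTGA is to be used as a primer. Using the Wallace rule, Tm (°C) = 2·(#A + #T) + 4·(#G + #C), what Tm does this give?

62°C

Counting bases: T=7, G=6, C=4, A=4
A+T = 11, G+C = 10
Tm = 4·10 + 2·11 = 40 + 22 = 62°C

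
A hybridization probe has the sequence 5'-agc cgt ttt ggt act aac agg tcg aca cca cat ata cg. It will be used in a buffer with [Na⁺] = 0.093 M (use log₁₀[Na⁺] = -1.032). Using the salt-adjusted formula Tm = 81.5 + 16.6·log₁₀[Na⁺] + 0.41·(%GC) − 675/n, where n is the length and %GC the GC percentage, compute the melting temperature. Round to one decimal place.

66.0°C

Length n = 38. Base counts: G=8, C=10, A=11, T=9
G+C = 18, so %GC = 18/38 × 100 = 47.368%
Salt term: 16.6 × (-1.032) = -17.131
GC term: 0.41 × 47.368 = 19.421; length term: −675/38 = −17.763
Tm = 81.5 + (-17.131) + 19.421 − 17.763 = 66.027 → 66.0°C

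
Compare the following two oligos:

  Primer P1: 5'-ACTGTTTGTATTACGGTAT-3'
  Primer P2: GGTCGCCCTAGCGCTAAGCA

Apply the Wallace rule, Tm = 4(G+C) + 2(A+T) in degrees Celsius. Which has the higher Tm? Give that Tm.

Primer P2, 66°C

Primer P1: A+T=13, G+C=6 → Tm = 2(13)+4(6) = 50°C
Primer P2: A+T=7, G+C=13 → Tm = 2(7)+4(13) = 66°C
50°C vs 66°C → primer P2 is higher.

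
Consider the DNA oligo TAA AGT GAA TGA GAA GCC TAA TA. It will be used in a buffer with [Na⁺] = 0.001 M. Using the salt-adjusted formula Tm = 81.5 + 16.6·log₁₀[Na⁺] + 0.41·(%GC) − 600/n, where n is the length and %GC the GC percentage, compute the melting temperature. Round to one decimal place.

18.1°C

Length n = 23. T=5, A=11, G=5, C=2
G+C = 7, so %GC = 7/23 × 100 = 30.435%
Salt term: 16.6 × (-3) = -49.8
GC term: 0.41 × 30.435 = 12.478; length term: −600/23 = −26.087
Tm = 81.5 + (-49.8) + 12.478 − 26.087 = 18.091 → 18.1°C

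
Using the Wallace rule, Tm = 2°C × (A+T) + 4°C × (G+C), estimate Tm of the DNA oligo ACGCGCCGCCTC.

44°C

Scanning the sequence gives T=1, A=1, C=7, G=3.
A+T = 2, G+C = 10
Tm = 2(2) + 4(10) = 4 + 40 = 44°C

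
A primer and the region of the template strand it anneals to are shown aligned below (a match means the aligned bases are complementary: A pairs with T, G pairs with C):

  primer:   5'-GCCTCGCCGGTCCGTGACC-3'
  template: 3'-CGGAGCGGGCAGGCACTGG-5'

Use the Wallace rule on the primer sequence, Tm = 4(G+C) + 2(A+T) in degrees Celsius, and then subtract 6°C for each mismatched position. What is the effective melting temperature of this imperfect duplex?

Primer base counts: A=1, T=3, G=6, C=9 → A+T=4, G+C=15
Perfect-match Tm = 2(4) + 4(15) = 8 + 60 = 68°C
Mismatches (positions where the bases are not complementary): 1 (at position 9)
Effective Tm = 68 − 1×6 = 68 − 6 = 62°C

62°C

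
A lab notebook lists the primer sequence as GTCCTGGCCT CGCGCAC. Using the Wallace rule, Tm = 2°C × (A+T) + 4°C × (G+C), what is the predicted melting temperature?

Base counts: G=5, A=1, C=8, T=3
A+T = 4, G+C = 13
Tm = 4·13 + 2·4 = 52 + 8 = 60°C

60°C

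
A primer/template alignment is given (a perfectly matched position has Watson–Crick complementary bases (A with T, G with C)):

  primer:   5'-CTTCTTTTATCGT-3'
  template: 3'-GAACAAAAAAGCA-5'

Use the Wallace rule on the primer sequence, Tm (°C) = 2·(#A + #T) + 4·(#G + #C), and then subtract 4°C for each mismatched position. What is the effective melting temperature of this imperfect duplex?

26°C

Primer base counts: A=1, T=8, G=1, C=3 → A+T=9, G+C=4
Perfect-match Tm = 2(9) + 4(4) = 18 + 16 = 34°C
Mismatches (positions where the bases are not complementary): 2 (at positions 4, 9)
Effective Tm = 34 − 2×4 = 34 − 8 = 26°C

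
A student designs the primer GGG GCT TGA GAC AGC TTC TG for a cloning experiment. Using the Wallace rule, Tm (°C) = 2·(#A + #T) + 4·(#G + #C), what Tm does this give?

Scanning the sequence gives C=4, A=3, T=5, G=8.
AT pairs contribute 8, GC pairs contribute 12.
Tm = 2×8 + 4×12 = 64°C

64°C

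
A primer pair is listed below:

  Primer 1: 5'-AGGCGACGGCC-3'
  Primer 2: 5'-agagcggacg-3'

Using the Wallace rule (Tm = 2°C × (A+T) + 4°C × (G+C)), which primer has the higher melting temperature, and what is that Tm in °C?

Primer 1, 40°C

Primer 1: A+T=2, G+C=9 → Tm = 2(2)+4(9) = 40°C
Primer 2: A+T=3, G+C=7 → Tm = 2(3)+4(7) = 34°C
40°C vs 34°C → primer 1 is higher.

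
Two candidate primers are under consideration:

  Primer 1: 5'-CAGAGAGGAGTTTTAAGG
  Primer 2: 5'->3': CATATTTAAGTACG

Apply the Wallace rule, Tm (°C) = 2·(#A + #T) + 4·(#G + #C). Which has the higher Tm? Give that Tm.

Primer 1: A+T=10, G+C=8 → Tm = 2(10)+4(8) = 52°C
Primer 2: A+T=10, G+C=4 → Tm = 2(10)+4(4) = 36°C
52°C vs 36°C → primer 1 is higher.

Primer 1, 52°C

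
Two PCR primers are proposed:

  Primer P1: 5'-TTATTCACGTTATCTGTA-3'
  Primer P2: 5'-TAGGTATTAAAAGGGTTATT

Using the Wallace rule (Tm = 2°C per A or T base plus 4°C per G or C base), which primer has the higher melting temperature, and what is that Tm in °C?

Primer P2, 50°C

Primer P1: A+T=13, G+C=5 → Tm = 2(13)+4(5) = 46°C
Primer P2: A+T=15, G+C=5 → Tm = 2(15)+4(5) = 50°C
46°C vs 50°C → primer P2 is higher.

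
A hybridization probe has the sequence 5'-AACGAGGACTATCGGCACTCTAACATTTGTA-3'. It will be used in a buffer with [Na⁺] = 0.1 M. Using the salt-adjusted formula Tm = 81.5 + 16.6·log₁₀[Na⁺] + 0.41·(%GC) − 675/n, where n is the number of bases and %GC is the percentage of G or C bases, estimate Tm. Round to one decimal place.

Length n = 31. Counting bases: G=6, T=8, C=7, A=10
G+C = 13, so %GC = 13/31 × 100 = 41.935%
Salt term: 16.6 × (-1) = -16.6
GC term: 0.41 × 41.935 = 17.193; length term: −675/31 = −21.774
Tm = 81.5 + (-16.6) + 17.193 − 21.774 = 60.319 → 60.3°C

60.3°C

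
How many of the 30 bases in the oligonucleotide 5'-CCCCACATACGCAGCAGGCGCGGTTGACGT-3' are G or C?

Scanning the sequence gives G=9, C=11, T=4, A=6.
Total G or C: 9 + 11 = 20

20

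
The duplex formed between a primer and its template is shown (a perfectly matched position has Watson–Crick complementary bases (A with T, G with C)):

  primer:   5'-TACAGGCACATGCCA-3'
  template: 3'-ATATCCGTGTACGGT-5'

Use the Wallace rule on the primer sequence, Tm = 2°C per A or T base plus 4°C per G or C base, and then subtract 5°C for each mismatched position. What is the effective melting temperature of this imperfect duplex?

41°C

Primer base counts: A=5, T=2, G=3, C=5 → A+T=7, G+C=8
Perfect-match Tm = 2(7) + 4(8) = 14 + 32 = 46°C
Mismatches (positions where the bases are not complementary): 1 (at position 3)
Effective Tm = 46 − 1×5 = 46 − 5 = 41°C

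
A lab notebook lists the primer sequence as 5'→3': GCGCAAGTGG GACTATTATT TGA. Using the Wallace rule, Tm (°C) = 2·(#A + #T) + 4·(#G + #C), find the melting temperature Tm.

66°C

Base counts: C=3, G=7, A=6, T=7
So N_AT = 13 and N_GC = 10.
Tm = 4·10 + 2·13 = 40 + 26 = 66°C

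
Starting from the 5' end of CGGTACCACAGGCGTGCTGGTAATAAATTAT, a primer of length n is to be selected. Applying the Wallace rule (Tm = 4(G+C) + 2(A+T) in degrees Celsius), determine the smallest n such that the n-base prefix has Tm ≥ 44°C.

First 12 bases: CGGTACCACAGG → Tm = 40°C (< 44°C)
First 13 bases: CGGTACCACAGGC → Tm = 44°C (≥ 44°C)
Since every base adds ≥2°C, Tm only increases with n, so the threshold is first crossed at n = 13.

n = 13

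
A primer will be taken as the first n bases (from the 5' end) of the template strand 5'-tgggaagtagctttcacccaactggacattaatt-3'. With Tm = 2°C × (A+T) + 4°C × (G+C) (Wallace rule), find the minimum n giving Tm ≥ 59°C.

First 19 bases: TGGGAAGTAGCTTTCACCC → Tm = 58°C (< 59°C)
First 20 bases: TGGGAAGTAGCTTTCACCCA → Tm = 60°C (≥ 59°C)
Since every base adds ≥2°C, Tm only increases with n, so the threshold is first crossed at n = 20.

n = 20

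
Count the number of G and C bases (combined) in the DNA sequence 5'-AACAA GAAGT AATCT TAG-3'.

5

Base counts: T=4, A=9, C=2, G=3
Total G or C: 3 + 2 = 5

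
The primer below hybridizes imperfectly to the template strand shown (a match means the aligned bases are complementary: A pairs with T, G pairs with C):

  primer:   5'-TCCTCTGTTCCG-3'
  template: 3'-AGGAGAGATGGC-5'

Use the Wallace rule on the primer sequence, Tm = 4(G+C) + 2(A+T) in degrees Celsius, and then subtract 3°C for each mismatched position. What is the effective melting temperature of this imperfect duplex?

32°C

Primer base counts: A=0, T=5, G=2, C=5 → A+T=5, G+C=7
Perfect-match Tm = 2(5) + 4(7) = 10 + 28 = 38°C
Mismatches (positions where the bases are not complementary): 2 (at positions 7, 9)
Effective Tm = 38 − 2×3 = 38 − 6 = 32°C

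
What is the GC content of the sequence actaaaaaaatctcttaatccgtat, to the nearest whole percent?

24%

Scanning the sequence gives A=11, G=1, T=8, C=5.
G+C = 1 + 5 = 6 out of 25 bases
%GC = 6/25 × 100 = 24% ≈ 24%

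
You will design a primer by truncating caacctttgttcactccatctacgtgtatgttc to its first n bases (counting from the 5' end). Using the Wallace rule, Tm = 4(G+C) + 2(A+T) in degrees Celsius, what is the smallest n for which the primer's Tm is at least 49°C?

n = 17

First 16 bases: CAACCTTTGTTCACTC → Tm = 46°C (< 49°C)
First 17 bases: CAACCTTTGTTCACTCC → Tm = 50°C (≥ 49°C)
Since every base adds ≥2°C, Tm only increases with n, so the threshold is first crossed at n = 17.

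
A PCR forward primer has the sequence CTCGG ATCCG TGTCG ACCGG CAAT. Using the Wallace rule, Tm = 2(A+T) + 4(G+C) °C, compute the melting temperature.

Counting bases: T=5, C=8, G=7, A=4
So N_AT = 9 and N_GC = 15.
Tm = 4·15 + 2·9 = 60 + 18 = 78°C

78°C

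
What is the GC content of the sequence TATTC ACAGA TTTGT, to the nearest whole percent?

27%

Base counts: A=4, T=7, C=2, G=2
G+C = 2 + 2 = 4 out of 15 bases
%GC = 4/15 × 100 = 26.67% ≈ 27%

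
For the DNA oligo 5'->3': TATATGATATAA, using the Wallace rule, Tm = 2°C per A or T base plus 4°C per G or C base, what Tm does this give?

26°C

Counting bases: T=5, G=1, A=6, C=0
A+T = 11, G+C = 1
Tm = 2(11) + 4(1) = 22 + 4 = 26°C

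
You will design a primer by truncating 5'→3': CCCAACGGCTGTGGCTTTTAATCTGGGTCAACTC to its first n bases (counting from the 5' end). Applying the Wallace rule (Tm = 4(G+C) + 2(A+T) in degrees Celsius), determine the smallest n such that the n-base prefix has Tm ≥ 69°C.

First 22 bases: CCCAACGGCTGTGGCTTTTAAT → Tm = 66°C (< 69°C)
First 23 bases: CCCAACGGCTGTGGCTTTTAATC → Tm = 70°C (≥ 69°C)
Each additional base adds 2°C (A/T) or 4°C (G/C), so Tm is non-decreasing in n; n = 23 is the first length to reach 69°C.

n = 23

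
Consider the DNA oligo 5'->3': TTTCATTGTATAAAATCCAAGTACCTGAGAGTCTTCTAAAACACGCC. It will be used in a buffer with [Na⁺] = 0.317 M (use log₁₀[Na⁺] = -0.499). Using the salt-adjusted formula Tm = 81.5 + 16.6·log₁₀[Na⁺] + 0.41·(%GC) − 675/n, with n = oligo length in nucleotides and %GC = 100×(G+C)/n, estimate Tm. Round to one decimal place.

Length n = 47. Scanning the sequence gives T=14, C=11, G=6, A=16.
G+C = 17, so %GC = 17/47 × 100 = 36.17%
Salt term: 16.6 × (-0.499) = -8.283
GC term: 0.41 × 36.17 = 14.83; length term: −675/47 = −14.362
Tm = 81.5 + (-8.283) + 14.83 − 14.362 = 73.685 → 73.7°C

73.7°C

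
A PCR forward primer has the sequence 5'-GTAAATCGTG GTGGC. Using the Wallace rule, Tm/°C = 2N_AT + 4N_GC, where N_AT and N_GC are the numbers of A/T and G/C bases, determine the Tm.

46°C

C=2, T=4, A=3, G=6
A+T = 7, G+C = 8
Tm = 2×7 + 4×8 = 46°C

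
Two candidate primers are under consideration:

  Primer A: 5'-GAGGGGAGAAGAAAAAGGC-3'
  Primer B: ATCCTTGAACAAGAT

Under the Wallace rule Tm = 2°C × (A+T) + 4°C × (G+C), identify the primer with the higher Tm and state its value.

Primer A, 58°C

Primer A: A+T=9, G+C=10 → Tm = 2(9)+4(10) = 58°C
Primer B: A+T=10, G+C=5 → Tm = 2(10)+4(5) = 40°C
58°C vs 40°C → primer A is higher.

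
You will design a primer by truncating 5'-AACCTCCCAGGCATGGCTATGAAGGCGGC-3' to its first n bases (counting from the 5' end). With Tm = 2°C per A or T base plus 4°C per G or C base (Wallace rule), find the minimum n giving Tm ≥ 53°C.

n = 17

First 16 bases: AACCTCCCAGGCATGG → Tm = 52°C (< 53°C)
First 17 bases: AACCTCCCAGGCATGGC → Tm = 56°C (≥ 53°C)
Since every base adds ≥2°C, Tm only increases with n, so the threshold is first crossed at n = 17.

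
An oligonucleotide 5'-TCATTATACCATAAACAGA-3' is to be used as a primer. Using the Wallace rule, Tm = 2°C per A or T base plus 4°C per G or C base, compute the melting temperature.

48°C

Scanning the sequence gives C=4, A=9, G=1, T=5.
So N_AT = 14 and N_GC = 5.
Tm = 2×14 + 4×5 = 48°C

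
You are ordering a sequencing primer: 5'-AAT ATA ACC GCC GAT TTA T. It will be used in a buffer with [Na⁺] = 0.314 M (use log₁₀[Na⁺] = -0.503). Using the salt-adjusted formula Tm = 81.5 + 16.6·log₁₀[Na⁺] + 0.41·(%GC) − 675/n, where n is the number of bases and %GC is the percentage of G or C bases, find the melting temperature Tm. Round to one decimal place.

Length n = 19. Base counts: C=4, G=2, T=6, A=7
G+C = 6, so %GC = 6/19 × 100 = 31.579%
Salt term: 16.6 × (-0.503) = -8.35
GC term: 0.41 × 31.579 = 12.947; length term: −675/19 = −35.526
Tm = 81.5 + (-8.35) + 12.947 − 35.526 = 50.571 → 50.6°C

50.6°C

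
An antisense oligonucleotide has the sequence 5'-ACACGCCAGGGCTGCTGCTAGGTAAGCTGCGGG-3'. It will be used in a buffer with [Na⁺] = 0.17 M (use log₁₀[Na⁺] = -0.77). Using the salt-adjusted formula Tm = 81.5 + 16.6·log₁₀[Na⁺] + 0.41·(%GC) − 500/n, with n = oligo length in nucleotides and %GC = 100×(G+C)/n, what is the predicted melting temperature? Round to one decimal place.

Length n = 33. A=6, G=13, T=5, C=9
G+C = 22, so %GC = 22/33 × 100 = 66.667%
Salt term: 16.6 × (-0.77) = -12.782
GC term: 0.41 × 66.667 = 27.333; length term: −500/33 = −15.152
Tm = 81.5 + (-12.782) + 27.333 − 15.152 = 80.899 → 80.9°C

80.9°C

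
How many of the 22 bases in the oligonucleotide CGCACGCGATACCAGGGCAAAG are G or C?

14

Base counts: A=7, G=7, C=7, T=1
G+C = 7 + 7 = 14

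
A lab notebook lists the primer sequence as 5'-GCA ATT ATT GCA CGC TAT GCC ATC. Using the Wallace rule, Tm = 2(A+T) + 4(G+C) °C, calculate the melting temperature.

70°C

G=4, T=7, C=7, A=6
A+T = 13, G+C = 11
Tm = 4·11 + 2·13 = 44 + 26 = 70°C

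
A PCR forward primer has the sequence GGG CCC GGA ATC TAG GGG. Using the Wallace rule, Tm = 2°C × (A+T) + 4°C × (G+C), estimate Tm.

62°C

Scanning the sequence gives G=9, T=2, C=4, A=3.
AT pairs contribute 5, GC pairs contribute 13.
Tm = 2×5 + 4×13 = 62°C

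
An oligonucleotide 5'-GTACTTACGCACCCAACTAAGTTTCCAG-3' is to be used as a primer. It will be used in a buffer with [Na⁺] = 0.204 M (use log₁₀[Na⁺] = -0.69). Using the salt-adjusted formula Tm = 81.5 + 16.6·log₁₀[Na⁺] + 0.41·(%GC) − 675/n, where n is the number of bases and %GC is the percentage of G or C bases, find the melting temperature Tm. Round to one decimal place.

65.0°C

Length n = 28. Scanning the sequence gives C=9, G=4, T=7, A=8.
G+C = 13, so %GC = 13/28 × 100 = 46.429%
Salt term: 16.6 × (-0.69) = -11.454
GC term: 0.41 × 46.429 = 19.036; length term: −675/28 = −24.107
Tm = 81.5 + (-11.454) + 19.036 − 24.107 = 64.975 → 65.0°C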